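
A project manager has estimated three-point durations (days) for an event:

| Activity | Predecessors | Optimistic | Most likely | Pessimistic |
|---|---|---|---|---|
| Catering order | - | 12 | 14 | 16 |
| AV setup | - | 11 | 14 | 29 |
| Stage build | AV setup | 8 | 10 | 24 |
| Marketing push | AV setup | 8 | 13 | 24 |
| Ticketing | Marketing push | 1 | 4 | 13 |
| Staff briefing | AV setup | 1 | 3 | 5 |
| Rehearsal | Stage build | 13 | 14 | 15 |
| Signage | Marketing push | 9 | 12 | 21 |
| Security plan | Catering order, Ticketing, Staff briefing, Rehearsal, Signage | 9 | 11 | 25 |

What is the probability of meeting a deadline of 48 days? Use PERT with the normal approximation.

0.063

te_Catering order = (12 + 4·14 + 16)/6 = 84/6 = 14; σ²_Catering order = ((16−12)/6)² = 0.444
te_AV setup = (11 + 4·14 + 29)/6 = 96/6 = 16; σ²_AV setup = ((29−11)/6)² = 9.000
te_Stage build = (8 + 4·10 + 24)/6 = 72/6 = 12; σ²_Stage build = ((24−8)/6)² = 7.111
te_Marketing push = (8 + 4·13 + 24)/6 = 84/6 = 14; σ²_Marketing push = ((24−8)/6)² = 7.111
te_Ticketing = (1 + 4·4 + 13)/6 = 30/6 = 5; σ²_Ticketing = ((13−1)/6)² = 4.000
te_Staff briefing = (1 + 4·3 + 5)/6 = 18/6 = 3; σ²_Staff briefing = ((5−1)/6)² = 0.444
te_Rehearsal = (13 + 4·14 + 15)/6 = 84/6 = 14; σ²_Rehearsal = ((15−13)/6)² = 0.111
te_Signage = (9 + 4·12 + 21)/6 = 78/6 = 13; σ²_Signage = ((21−9)/6)² = 4.000
te_Security plan = (9 + 4·11 + 25)/6 = 78/6 = 13; σ²_Security plan = ((25−9)/6)² = 7.111

Forward pass:
ES_Catering order = 0; EF_Catering order = 14
ES_AV setup = 0; EF_AV setup = 16
ES_Stage build = 16; EF_Stage build = 16+12 = 28
ES_Marketing push = 16; EF_Marketing push = 16+14 = 30
ES_Ticketing = 30; EF_Ticketing = 30+5 = 35
ES_Staff briefing = 16; EF_Staff briefing = 16+3 = 19
ES_Rehearsal = 28; EF_Rehearsal = 28+14 = 42
ES_Signage = 30; EF_Signage = 30+13 = 43
ES_Security plan = max(EF_Catering order=14, EF_Ticketing=35, EF_Staff briefing=19, EF_Rehearsal=42, EF_Signage=43) = 43; EF_Security plan = 43+13 = 56
Expected project duration μ = 56 days. Critical path: AV setup → Marketing push → Signage → Security plan.

Variance along critical path = 9.000 + 7.111 + 4.000 + 7.111 = 27.222; σ = √27.222 = 5.217 days.
Z = (48 − 56) / 5.217 = -1.533
P(T ≤ 48) = Φ(-1.533) ≈ 0.063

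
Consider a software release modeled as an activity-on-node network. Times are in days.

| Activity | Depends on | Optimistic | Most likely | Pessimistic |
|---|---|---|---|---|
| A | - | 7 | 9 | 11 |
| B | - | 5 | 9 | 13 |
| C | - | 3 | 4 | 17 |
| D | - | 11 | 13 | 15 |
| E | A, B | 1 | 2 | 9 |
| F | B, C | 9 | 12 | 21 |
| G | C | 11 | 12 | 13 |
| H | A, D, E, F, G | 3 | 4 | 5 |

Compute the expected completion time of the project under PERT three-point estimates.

te_A = (7 + 4·9 + 11)/6 = 54/6 = 9
te_B = (5 + 4·9 + 13)/6 = 54/6 = 9
te_C = (3 + 4·4 + 17)/6 = 36/6 = 6
te_D = (11 + 4·13 + 15)/6 = 78/6 = 13
te_E = (1 + 4·2 + 9)/6 = 18/6 = 3
te_F = (9 + 4·12 + 21)/6 = 78/6 = 13
te_G = (11 + 4·12 + 13)/6 = 72/6 = 12
te_H = (3 + 4·4 + 5)/6 = 24/6 = 4

Forward pass:
ES_A = 0; EF_A = 9
ES_B = 0; EF_B = 9
ES_C = 0; EF_C = 6
ES_D = 0; EF_D = 13
ES_E = max(EF_A=9, EF_B=9) = 9; EF_E = 9+3 = 12
ES_F = max(EF_B=9, EF_C=6) = 9; EF_F = 9+13 = 22
ES_G = 6; EF_G = 6+12 = 18
ES_H = max(EF_A=9, EF_D=13, EF_E=12, EF_F=22, EF_G=18) = 22; EF_H = 22+4 = 26
Expected project duration μ = 26 days. Critical path: B → F → H.

26 days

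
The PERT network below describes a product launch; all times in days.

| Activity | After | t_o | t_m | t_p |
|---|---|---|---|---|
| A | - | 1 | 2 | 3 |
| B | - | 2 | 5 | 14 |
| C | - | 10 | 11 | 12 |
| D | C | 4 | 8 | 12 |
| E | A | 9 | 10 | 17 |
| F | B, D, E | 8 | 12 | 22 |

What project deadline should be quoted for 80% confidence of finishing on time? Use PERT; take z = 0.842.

te_A = (1 + 4·2 + 3)/6 = 12/6 = 2; σ²_A = ((3−1)/6)² = 0.111
te_B = (2 + 4·5 + 14)/6 = 36/6 = 6; σ²_B = ((14−2)/6)² = 4.000
te_C = (10 + 4·11 + 12)/6 = 66/6 = 11; σ²_C = ((12−10)/6)² = 0.111
te_D = (4 + 4·8 + 12)/6 = 48/6 = 8; σ²_D = ((12−4)/6)² = 1.778
te_E = (9 + 4·10 + 17)/6 = 66/6 = 11; σ²_E = ((17−9)/6)² = 1.778
te_F = (8 + 4·12 + 22)/6 = 78/6 = 13; σ²_F = ((22−8)/6)² = 5.444

Forward pass:
ES_A = 0; EF_A = 2
ES_B = 0; EF_B = 6
ES_C = 0; EF_C = 11
ES_D = 11; EF_D = 11+8 = 19
ES_E = 2; EF_E = 2+11 = 13
ES_F = max(EF_B=6, EF_D=19, EF_E=13) = 19; EF_F = 19+13 = 32
Expected project duration μ = 32 days. Critical path: C → D → F.

Variance along critical path = 0.111 + 1.778 + 5.444 = 7.333; σ = 2.708 days.
D = μ + z·σ = 32 + 0.842·2.708 = 34.3 days

34.3 days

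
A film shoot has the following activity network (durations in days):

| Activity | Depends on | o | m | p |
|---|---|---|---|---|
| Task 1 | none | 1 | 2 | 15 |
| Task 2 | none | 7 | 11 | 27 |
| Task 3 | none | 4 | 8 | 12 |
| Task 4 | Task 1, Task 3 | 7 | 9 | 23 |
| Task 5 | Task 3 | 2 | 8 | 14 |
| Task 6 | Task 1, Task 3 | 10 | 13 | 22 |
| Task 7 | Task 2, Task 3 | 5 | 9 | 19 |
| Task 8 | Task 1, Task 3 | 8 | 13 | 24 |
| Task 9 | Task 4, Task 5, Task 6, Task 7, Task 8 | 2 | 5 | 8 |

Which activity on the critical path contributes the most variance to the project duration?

Task 2

te_Task 1 = (1 + 4·2 + 15)/6 = 24/6 = 4; σ²_Task 1 = ((15−1)/6)² = 5.444
te_Task 2 = (7 + 4·11 + 27)/6 = 78/6 = 13; σ²_Task 2 = ((27−7)/6)² = 11.111
te_Task 3 = (4 + 4·8 + 12)/6 = 48/6 = 8; σ²_Task 3 = ((12−4)/6)² = 1.778
te_Task 4 = (7 + 4·9 + 23)/6 = 66/6 = 11; σ²_Task 4 = ((23−7)/6)² = 7.111
te_Task 5 = (2 + 4·8 + 14)/6 = 48/6 = 8; σ²_Task 5 = ((14−2)/6)² = 4.000
te_Task 6 = (10 + 4·13 + 22)/6 = 84/6 = 14; σ²_Task 6 = ((22−10)/6)² = 4.000
te_Task 7 = (5 + 4·9 + 19)/6 = 60/6 = 10; σ²_Task 7 = ((19−5)/6)² = 5.444
te_Task 8 = (8 + 4·13 + 24)/6 = 84/6 = 14; σ²_Task 8 = ((24−8)/6)² = 7.111
te_Task 9 = (2 + 4·5 + 8)/6 = 30/6 = 5; σ²_Task 9 = ((8−2)/6)² = 1.000

Forward pass:
ES_Task 1 = 0; EF_Task 1 = 4
ES_Task 2 = 0; EF_Task 2 = 13
ES_Task 3 = 0; EF_Task 3 = 8
ES_Task 4 = max(EF_Task 1=4, EF_Task 3=8) = 8; EF_Task 4 = 8+11 = 19
ES_Task 5 = 8; EF_Task 5 = 8+8 = 16
ES_Task 6 = max(EF_Task 1=4, EF_Task 3=8) = 8; EF_Task 6 = 8+14 = 22
ES_Task 7 = max(EF_Task 2=13, EF_Task 3=8) = 13; EF_Task 7 = 13+10 = 23
ES_Task 8 = max(EF_Task 1=4, EF_Task 3=8) = 8; EF_Task 8 = 8+14 = 22
ES_Task 9 = max(EF_Task 4=19, EF_Task 5=16, EF_Task 6=22, EF_Task 7=23, EF_Task 8=22) = 23; EF_Task 9 = 23+5 = 28
Expected project duration μ = 28 days. Critical path: Task 2 → Task 7 → Task 9.

Variances on critical path: σ²_Task 2=11.111, σ²_Task 7=5.444, σ²_Task 9=1.000.
Largest is σ²_Task 2 = 11.111.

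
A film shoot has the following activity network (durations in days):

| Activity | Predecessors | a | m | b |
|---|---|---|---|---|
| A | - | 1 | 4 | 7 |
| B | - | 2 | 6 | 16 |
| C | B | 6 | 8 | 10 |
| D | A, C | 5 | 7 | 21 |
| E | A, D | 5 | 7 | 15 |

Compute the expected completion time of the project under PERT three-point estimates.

32 days

te_A = (1 + 4·4 + 7)/6 = 24/6 = 4
te_B = (2 + 4·6 + 16)/6 = 42/6 = 7
te_C = (6 + 4·8 + 10)/6 = 48/6 = 8
te_D = (5 + 4·7 + 21)/6 = 54/6 = 9
te_E = (5 + 4·7 + 15)/6 = 48/6 = 8

Forward pass:
ES_A = 0; EF_A = 4
ES_B = 0; EF_B = 7
ES_C = 7; EF_C = 7+8 = 15
ES_D = max(EF_A=4, EF_C=15) = 15; EF_D = 15+9 = 24
ES_E = max(EF_A=4, EF_D=24) = 24; EF_E = 24+8 = 32
Expected project duration μ = 32 days. Critical path: B → C → D → E.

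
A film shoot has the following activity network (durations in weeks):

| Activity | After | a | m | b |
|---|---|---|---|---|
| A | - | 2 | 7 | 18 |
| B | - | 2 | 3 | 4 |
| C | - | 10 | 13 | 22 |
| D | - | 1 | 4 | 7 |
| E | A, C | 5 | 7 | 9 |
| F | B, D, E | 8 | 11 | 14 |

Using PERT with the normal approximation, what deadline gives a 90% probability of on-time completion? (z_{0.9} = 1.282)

35.0 weeks

te_A = (2 + 4·7 + 18)/6 = 48/6 = 8; σ²_A = ((18−2)/6)² = 7.111
te_B = (2 + 4·3 + 4)/6 = 18/6 = 3; σ²_B = ((4−2)/6)² = 0.111
te_C = (10 + 4·13 + 22)/6 = 84/6 = 14; σ²_C = ((22−10)/6)² = 4.000
te_D = (1 + 4·4 + 7)/6 = 24/6 = 4; σ²_D = ((7−1)/6)² = 1.000
te_E = (5 + 4·7 + 9)/6 = 42/6 = 7; σ²_E = ((9−5)/6)² = 0.444
te_F = (8 + 4·11 + 14)/6 = 66/6 = 11; σ²_F = ((14−8)/6)² = 1.000

Forward pass:
ES_A = 0; EF_A = 8
ES_B = 0; EF_B = 3
ES_C = 0; EF_C = 14
ES_D = 0; EF_D = 4
ES_E = max(EF_A=8, EF_C=14) = 14; EF_E = 14+7 = 21
ES_F = max(EF_B=3, EF_D=4, EF_E=21) = 21; EF_F = 21+11 = 32
Expected project duration μ = 32 weeks. Critical path: C → E → F.

Variance along critical path = 4.000 + 0.444 + 1.000 = 5.444; σ = 2.333 weeks.
D = μ + z·σ = 32 + 1.282·2.333 = 35.0 weeks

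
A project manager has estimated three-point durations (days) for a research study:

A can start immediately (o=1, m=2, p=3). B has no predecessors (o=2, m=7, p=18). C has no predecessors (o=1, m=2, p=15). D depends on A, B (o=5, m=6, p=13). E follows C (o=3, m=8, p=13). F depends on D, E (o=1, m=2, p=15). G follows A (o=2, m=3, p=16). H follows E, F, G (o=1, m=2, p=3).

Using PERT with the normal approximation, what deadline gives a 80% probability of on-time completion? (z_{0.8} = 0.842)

te_A = (1 + 4·2 + 3)/6 = 12/6 = 2; σ²_A = ((3−1)/6)² = 0.111
te_B = (2 + 4·7 + 18)/6 = 48/6 = 8; σ²_B = ((18−2)/6)² = 7.111
te_C = (1 + 4·2 + 15)/6 = 24/6 = 4; σ²_C = ((15−1)/6)² = 5.444
te_D = (5 + 4·6 + 13)/6 = 42/6 = 7; σ²_D = ((13−5)/6)² = 1.778
te_E = (3 + 4·8 + 13)/6 = 48/6 = 8; σ²_E = ((13−3)/6)² = 2.778
te_F = (1 + 4·2 + 15)/6 = 24/6 = 4; σ²_F = ((15−1)/6)² = 5.444
te_G = (2 + 4·3 + 16)/6 = 30/6 = 5; σ²_G = ((16−2)/6)² = 5.444
te_H = (1 + 4·2 + 3)/6 = 12/6 = 2; σ²_H = ((3−1)/6)² = 0.111

Forward pass:
ES_A = 0; EF_A = 2
ES_B = 0; EF_B = 8
ES_C = 0; EF_C = 4
ES_D = max(EF_A=2, EF_B=8) = 8; EF_D = 8+7 = 15
ES_E = 4; EF_E = 4+8 = 12
ES_F = max(EF_D=15, EF_E=12) = 15; EF_F = 15+4 = 19
ES_G = 2; EF_G = 2+5 = 7
ES_H = max(EF_E=12, EF_F=19, EF_G=7) = 19; EF_H = 19+2 = 21
Expected project duration μ = 21 days. Critical path: B → D → F → H.

Variance along critical path = 7.111 + 1.778 + 5.444 + 0.111 = 14.444; σ = 3.801 days.
D = μ + z·σ = 21 + 0.842·3.801 = 24.2 days

24.2 days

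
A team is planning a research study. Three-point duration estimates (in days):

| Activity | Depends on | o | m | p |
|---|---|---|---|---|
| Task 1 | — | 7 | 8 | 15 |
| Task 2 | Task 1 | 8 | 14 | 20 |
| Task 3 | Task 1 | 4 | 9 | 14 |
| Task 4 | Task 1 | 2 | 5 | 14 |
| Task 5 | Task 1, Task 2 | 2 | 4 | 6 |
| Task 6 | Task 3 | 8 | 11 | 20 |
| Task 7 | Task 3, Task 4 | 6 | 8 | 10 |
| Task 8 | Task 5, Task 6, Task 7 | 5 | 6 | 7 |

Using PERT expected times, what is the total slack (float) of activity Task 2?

te_Task 1 = (7 + 4·8 + 15)/6 = 54/6 = 9
te_Task 2 = (8 + 4·14 + 20)/6 = 84/6 = 14
te_Task 3 = (4 + 4·9 + 14)/6 = 54/6 = 9
te_Task 4 = (2 + 4·5 + 14)/6 = 36/6 = 6
te_Task 5 = (2 + 4·4 + 6)/6 = 24/6 = 4
te_Task 6 = (8 + 4·11 + 20)/6 = 72/6 = 12
te_Task 7 = (6 + 4·8 + 10)/6 = 48/6 = 8
te_Task 8 = (5 + 4·6 + 7)/6 = 36/6 = 6

Forward pass:
ES_Task 1 = 0; EF_Task 1 = 9
ES_Task 2 = 9; EF_Task 2 = 9+14 = 23
ES_Task 3 = 9; EF_Task 3 = 9+9 = 18
ES_Task 4 = 9; EF_Task 4 = 9+6 = 15
ES_Task 5 = max(EF_Task 1=9, EF_Task 2=23) = 23; EF_Task 5 = 23+4 = 27
ES_Task 6 = 18; EF_Task 6 = 18+12 = 30
ES_Task 7 = max(EF_Task 3=18, EF_Task 4=15) = 18; EF_Task 7 = 18+8 = 26
ES_Task 8 = max(EF_Task 5=27, EF_Task 6=30, EF_Task 7=26) = 30; EF_Task 8 = 30+6 = 36
Expected project duration μ = 36 days. Critical path: Task 1 → Task 3 → Task 6 → Task 8.

Backward pass:
LF_Task 8 = 36; LS_Task 8 = 36−6 = 30
LF_Task 7 = LS_Task 8 = 30; LS_Task 7 = 30−8 = 22
LF_Task 6 = LS_Task 8 = 30; LS_Task 6 = 30−12 = 18
LF_Task 5 = LS_Task 8 = 30; LS_Task 5 = 30−4 = 26
LF_Task 4 = LS_Task 7 = 22; LS_Task 4 = 22−6 = 16
LF_Task 3 = min(LS_Task 6=18, LS_Task 7=22) = 18; LS_Task 3 = 18−9 = 9
LF_Task 2 = LS_Task 5 = 26; LS_Task 2 = 26−14 = 12
LF_Task 1 = min(LS_Task 2=12, LS_Task 3=9, LS_Task 4=16, LS_Task 5=26) = 9; LS_Task 1 = 9−9 = 0
Slack_Task 2 = LS_Task 2 − ES_Task 2 = 12 − 9 = 3

3 days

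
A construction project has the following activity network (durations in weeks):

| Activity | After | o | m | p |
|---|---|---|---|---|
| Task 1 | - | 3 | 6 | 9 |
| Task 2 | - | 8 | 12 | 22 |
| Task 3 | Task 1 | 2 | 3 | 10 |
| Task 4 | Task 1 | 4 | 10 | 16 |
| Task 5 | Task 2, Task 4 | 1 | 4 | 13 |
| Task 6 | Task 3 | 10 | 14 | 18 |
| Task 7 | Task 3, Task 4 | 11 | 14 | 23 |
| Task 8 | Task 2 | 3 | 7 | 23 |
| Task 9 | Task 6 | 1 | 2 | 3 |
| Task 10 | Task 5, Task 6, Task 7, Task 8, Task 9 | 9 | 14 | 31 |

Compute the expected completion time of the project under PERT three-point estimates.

47 weeks

te_Task 1 = (3 + 4·6 + 9)/6 = 36/6 = 6
te_Task 2 = (8 + 4·12 + 22)/6 = 78/6 = 13
te_Task 3 = (2 + 4·3 + 10)/6 = 24/6 = 4
te_Task 4 = (4 + 4·10 + 16)/6 = 60/6 = 10
te_Task 5 = (1 + 4·4 + 13)/6 = 30/6 = 5
te_Task 6 = (10 + 4·14 + 18)/6 = 84/6 = 14
te_Task 7 = (11 + 4·14 + 23)/6 = 90/6 = 15
te_Task 8 = (3 + 4·7 + 23)/6 = 54/6 = 9
te_Task 9 = (1 + 4·2 + 3)/6 = 12/6 = 2
te_Task 10 = (9 + 4·14 + 31)/6 = 96/6 = 16

Forward pass:
ES_Task 1 = 0; EF_Task 1 = 6
ES_Task 2 = 0; EF_Task 2 = 13
ES_Task 3 = 6; EF_Task 3 = 6+4 = 10
ES_Task 4 = 6; EF_Task 4 = 6+10 = 16
ES_Task 5 = max(EF_Task 2=13, EF_Task 4=16) = 16; EF_Task 5 = 16+5 = 21
ES_Task 6 = 10; EF_Task 6 = 10+14 = 24
ES_Task 7 = max(EF_Task 3=10, EF_Task 4=16) = 16; EF_Task 7 = 16+15 = 31
ES_Task 8 = 13; EF_Task 8 = 13+9 = 22
ES_Task 9 = 24; EF_Task 9 = 24+2 = 26
ES_Task 10 = max(EF_Task 5=21, EF_Task 6=24, EF_Task 7=31, EF_Task 8=22, EF_Task 9=26) = 31; EF_Task 10 = 31+16 = 47
Expected project duration μ = 47 weeks. Critical path: Task 1 → Task 4 → Task 7 → Task 10.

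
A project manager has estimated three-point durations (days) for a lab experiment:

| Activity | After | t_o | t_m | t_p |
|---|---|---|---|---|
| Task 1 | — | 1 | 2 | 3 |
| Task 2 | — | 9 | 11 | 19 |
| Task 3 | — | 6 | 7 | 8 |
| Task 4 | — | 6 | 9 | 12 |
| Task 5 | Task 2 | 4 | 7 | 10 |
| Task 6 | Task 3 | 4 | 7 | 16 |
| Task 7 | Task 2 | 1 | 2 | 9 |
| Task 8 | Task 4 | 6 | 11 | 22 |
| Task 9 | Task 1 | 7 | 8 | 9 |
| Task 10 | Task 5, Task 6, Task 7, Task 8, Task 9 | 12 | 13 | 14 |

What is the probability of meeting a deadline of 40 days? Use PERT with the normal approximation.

0.982

te_Task 1 = (1 + 4·2 + 3)/6 = 12/6 = 2; σ²_Task 1 = ((3−1)/6)² = 0.111
te_Task 2 = (9 + 4·11 + 19)/6 = 72/6 = 12; σ²_Task 2 = ((19−9)/6)² = 2.778
te_Task 3 = (6 + 4·7 + 8)/6 = 42/6 = 7; σ²_Task 3 = ((8−6)/6)² = 0.111
te_Task 4 = (6 + 4·9 + 12)/6 = 54/6 = 9; σ²_Task 4 = ((12−6)/6)² = 1.000
te_Task 5 = (4 + 4·7 + 10)/6 = 42/6 = 7; σ²_Task 5 = ((10−4)/6)² = 1.000
te_Task 6 = (4 + 4·7 + 16)/6 = 48/6 = 8; σ²_Task 6 = ((16−4)/6)² = 4.000
te_Task 7 = (1 + 4·2 + 9)/6 = 18/6 = 3; σ²_Task 7 = ((9−1)/6)² = 1.778
te_Task 8 = (6 + 4·11 + 22)/6 = 72/6 = 12; σ²_Task 8 = ((22−6)/6)² = 7.111
te_Task 9 = (7 + 4·8 + 9)/6 = 48/6 = 8; σ²_Task 9 = ((9−7)/6)² = 0.111
te_Task 10 = (12 + 4·13 + 14)/6 = 78/6 = 13; σ²_Task 10 = ((14−12)/6)² = 0.111

Forward pass:
ES_Task 1 = 0; EF_Task 1 = 2
ES_Task 2 = 0; EF_Task 2 = 12
ES_Task 3 = 0; EF_Task 3 = 7
ES_Task 4 = 0; EF_Task 4 = 9
ES_Task 5 = 12; EF_Task 5 = 12+7 = 19
ES_Task 6 = 7; EF_Task 6 = 7+8 = 15
ES_Task 7 = 12; EF_Task 7 = 12+3 = 15
ES_Task 8 = 9; EF_Task 8 = 9+12 = 21
ES_Task 9 = 2; EF_Task 9 = 2+8 = 10
ES_Task 10 = max(EF_Task 5=19, EF_Task 6=15, EF_Task 7=15, EF_Task 8=21, EF_Task 9=10) = 21; EF_Task 10 = 21+13 = 34
Expected project duration μ = 34 days. Critical path: Task 4 → Task 8 → Task 10.

Variance along critical path = 1.000 + 7.111 + 0.111 = 8.222; σ = √8.222 = 2.867 days.
Z = (40 − 34) / 2.867 = 2.092
P(T ≤ 40) = Φ(2.092) ≈ 0.982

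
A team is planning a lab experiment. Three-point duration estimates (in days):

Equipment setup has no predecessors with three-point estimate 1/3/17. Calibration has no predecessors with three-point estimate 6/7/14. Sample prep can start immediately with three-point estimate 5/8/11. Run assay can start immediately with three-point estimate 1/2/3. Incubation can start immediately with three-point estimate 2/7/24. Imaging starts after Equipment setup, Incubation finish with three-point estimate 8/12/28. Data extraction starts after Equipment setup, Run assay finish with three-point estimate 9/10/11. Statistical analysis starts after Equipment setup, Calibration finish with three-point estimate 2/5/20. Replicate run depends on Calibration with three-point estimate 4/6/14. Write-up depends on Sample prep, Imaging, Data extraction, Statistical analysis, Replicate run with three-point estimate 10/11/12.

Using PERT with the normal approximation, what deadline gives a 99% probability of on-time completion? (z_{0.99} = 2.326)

45.6 days

te_Equipment setup = (1 + 4·3 + 17)/6 = 30/6 = 5; σ²_Equipment setup = ((17−1)/6)² = 7.111
te_Calibration = (6 + 4·7 + 14)/6 = 48/6 = 8; σ²_Calibration = ((14−6)/6)² = 1.778
te_Sample prep = (5 + 4·8 + 11)/6 = 48/6 = 8; σ²_Sample prep = ((11−5)/6)² = 1.000
te_Run assay = (1 + 4·2 + 3)/6 = 12/6 = 2; σ²_Run assay = ((3−1)/6)² = 0.111
te_Incubation = (2 + 4·7 + 24)/6 = 54/6 = 9; σ²_Incubation = ((24−2)/6)² = 13.444
te_Imaging = (8 + 4·12 + 28)/6 = 84/6 = 14; σ²_Imaging = ((28−8)/6)² = 11.111
te_Data extraction = (9 + 4·10 + 11)/6 = 60/6 = 10; σ²_Data extraction = ((11−9)/6)² = 0.111
te_Statistical analysis = (2 + 4·5 + 20)/6 = 42/6 = 7; σ²_Statistical analysis = ((20−2)/6)² = 9.000
te_Replicate run = (4 + 4·6 + 14)/6 = 42/6 = 7; σ²_Replicate run = ((14−4)/6)² = 2.778
te_Write-up = (10 + 4·11 + 12)/6 = 66/6 = 11; σ²_Write-up = ((12−10)/6)² = 0.111

Forward pass:
ES_Equipment setup = 0; EF_Equipment setup = 5
ES_Calibration = 0; EF_Calibration = 8
ES_Sample prep = 0; EF_Sample prep = 8
ES_Run assay = 0; EF_Run assay = 2
ES_Incubation = 0; EF_Incubation = 9
ES_Imaging = max(EF_Equipment setup=5, EF_Incubation=9) = 9; EF_Imaging = 9+14 = 23
ES_Data extraction = max(EF_Equipment setup=5, EF_Run assay=2) = 5; EF_Data extraction = 5+10 = 15
ES_Statistical analysis = max(EF_Equipment setup=5, EF_Calibration=8) = 8; EF_Statistical analysis = 8+7 = 15
ES_Replicate run = 8; EF_Replicate run = 8+7 = 15
ES_Write-up = max(EF_Sample prep=8, EF_Imaging=23, EF_Data extraction=15, EF_Statistical analysis=15, EF_Replicate run=15) = 23; EF_Write-up = 23+11 = 34
Expected project duration μ = 34 days. Critical path: Incubation → Imaging → Write-up.

Variance along critical path = 13.444 + 11.111 + 0.111 = 24.667; σ = 4.967 days.
D = μ + z·σ = 34 + 2.326·4.967 = 45.6 days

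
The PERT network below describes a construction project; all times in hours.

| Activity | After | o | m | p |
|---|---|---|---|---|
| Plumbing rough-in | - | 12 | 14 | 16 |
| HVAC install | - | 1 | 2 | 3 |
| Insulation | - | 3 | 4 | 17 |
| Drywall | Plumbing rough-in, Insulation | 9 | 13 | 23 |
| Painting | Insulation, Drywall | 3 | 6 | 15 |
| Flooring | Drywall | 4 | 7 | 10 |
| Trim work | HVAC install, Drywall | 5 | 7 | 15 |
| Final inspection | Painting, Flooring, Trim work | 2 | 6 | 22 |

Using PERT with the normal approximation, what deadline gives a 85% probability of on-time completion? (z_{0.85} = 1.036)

48.6 hours

te_Plumbing rough-in = (12 + 4·14 + 16)/6 = 84/6 = 14; σ²_Plumbing rough-in = ((16−12)/6)² = 0.444
te_HVAC install = (1 + 4·2 + 3)/6 = 12/6 = 2; σ²_HVAC install = ((3−1)/6)² = 0.111
te_Insulation = (3 + 4·4 + 17)/6 = 36/6 = 6; σ²_Insulation = ((17−3)/6)² = 5.444
te_Drywall = (9 + 4·13 + 23)/6 = 84/6 = 14; σ²_Drywall = ((23−9)/6)² = 5.444
te_Painting = (3 + 4·6 + 15)/6 = 42/6 = 7; σ²_Painting = ((15−3)/6)² = 4.000
te_Flooring = (4 + 4·7 + 10)/6 = 42/6 = 7; σ²_Flooring = ((10−4)/6)² = 1.000
te_Trim work = (5 + 4·7 + 15)/6 = 48/6 = 8; σ²_Trim work = ((15−5)/6)² = 2.778
te_Final inspection = (2 + 4·6 + 22)/6 = 48/6 = 8; σ²_Final inspection = ((22−2)/6)² = 11.111

Forward pass:
ES_Plumbing rough-in = 0; EF_Plumbing rough-in = 14
ES_HVAC install = 0; EF_HVAC install = 2
ES_Insulation = 0; EF_Insulation = 6
ES_Drywall = max(EF_Plumbing rough-in=14, EF_Insulation=6) = 14; EF_Drywall = 14+14 = 28
ES_Painting = max(EF_Insulation=6, EF_Drywall=28) = 28; EF_Painting = 28+7 = 35
ES_Flooring = 28; EF_Flooring = 28+7 = 35
ES_Trim work = max(EF_HVAC install=2, EF_Drywall=28) = 28; EF_Trim work = 28+8 = 36
ES_Final inspection = max(EF_Painting=35, EF_Flooring=35, EF_Trim work=36) = 36; EF_Final inspection = 36+8 = 44
Expected project duration μ = 44 hours. Critical path: Plumbing rough-in → Drywall → Trim work → Final inspection.

Variance along critical path = 0.444 + 5.444 + 2.778 + 11.111 = 19.778; σ = 4.447 hours.
D = μ + z·σ = 44 + 1.036·4.447 = 48.6 hours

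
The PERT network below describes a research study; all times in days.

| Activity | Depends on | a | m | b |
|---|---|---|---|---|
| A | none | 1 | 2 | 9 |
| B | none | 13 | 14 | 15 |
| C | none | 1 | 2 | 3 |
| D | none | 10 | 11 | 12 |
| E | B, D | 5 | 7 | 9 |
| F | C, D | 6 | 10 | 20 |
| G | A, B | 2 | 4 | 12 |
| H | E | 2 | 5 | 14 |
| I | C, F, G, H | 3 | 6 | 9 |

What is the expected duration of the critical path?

te_A = (1 + 4·2 + 9)/6 = 18/6 = 3
te_B = (13 + 4·14 + 15)/6 = 84/6 = 14
te_C = (1 + 4·2 + 3)/6 = 12/6 = 2
te_D = (10 + 4·11 + 12)/6 = 66/6 = 11
te_E = (5 + 4·7 + 9)/6 = 42/6 = 7
te_F = (6 + 4·10 + 20)/6 = 66/6 = 11
te_G = (2 + 4·4 + 12)/6 = 30/6 = 5
te_H = (2 + 4·5 + 14)/6 = 36/6 = 6
te_I = (3 + 4·6 + 9)/6 = 36/6 = 6

Forward pass:
ES_A = 0; EF_A = 3
ES_B = 0; EF_B = 14
ES_C = 0; EF_C = 2
ES_D = 0; EF_D = 11
ES_E = max(EF_B=14, EF_D=11) = 14; EF_E = 14+7 = 21
ES_F = max(EF_C=2, EF_D=11) = 11; EF_F = 11+11 = 22
ES_G = max(EF_A=3, EF_B=14) = 14; EF_G = 14+5 = 19
ES_H = 21; EF_H = 21+6 = 27
ES_I = max(EF_C=2, EF_F=22, EF_G=19, EF_H=27) = 27; EF_I = 27+6 = 33
Expected project duration μ = 33 days. Critical path: B → E → H → I.

33 days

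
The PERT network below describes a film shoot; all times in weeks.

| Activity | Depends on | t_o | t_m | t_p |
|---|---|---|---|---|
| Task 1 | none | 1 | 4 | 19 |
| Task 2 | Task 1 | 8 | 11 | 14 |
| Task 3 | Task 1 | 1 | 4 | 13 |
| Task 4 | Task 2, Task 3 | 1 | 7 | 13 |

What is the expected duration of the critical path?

te_Task 1 = (1 + 4·4 + 19)/6 = 36/6 = 6
te_Task 2 = (8 + 4·11 + 14)/6 = 66/6 = 11
te_Task 3 = (1 + 4·4 + 13)/6 = 30/6 = 5
te_Task 4 = (1 + 4·7 + 13)/6 = 42/6 = 7

Forward pass:
ES_Task 1 = 0; EF_Task 1 = 6
ES_Task 2 = 6; EF_Task 2 = 6+11 = 17
ES_Task 3 = 6; EF_Task 3 = 6+5 = 11
ES_Task 4 = max(EF_Task 2=17, EF_Task 3=11) = 17; EF_Task 4 = 17+7 = 24
Expected project duration μ = 24 weeks. Critical path: Task 1 → Task 2 → Task 4.

24 weeks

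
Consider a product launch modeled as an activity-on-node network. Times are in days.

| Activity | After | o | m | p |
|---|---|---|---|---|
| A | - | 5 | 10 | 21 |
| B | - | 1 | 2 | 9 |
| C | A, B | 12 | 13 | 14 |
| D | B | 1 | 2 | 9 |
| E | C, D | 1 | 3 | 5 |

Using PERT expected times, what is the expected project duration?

te_A = (5 + 4·10 + 21)/6 = 66/6 = 11
te_B = (1 + 4·2 + 9)/6 = 18/6 = 3
te_C = (12 + 4·13 + 14)/6 = 78/6 = 13
te_D = (1 + 4·2 + 9)/6 = 18/6 = 3
te_E = (1 + 4·3 + 5)/6 = 18/6 = 3

Forward pass:
ES_A = 0; EF_A = 11
ES_B = 0; EF_B = 3
ES_C = max(EF_A=11, EF_B=3) = 11; EF_C = 11+13 = 24
ES_D = 3; EF_D = 3+3 = 6
ES_E = max(EF_C=24, EF_D=6) = 24; EF_E = 24+3 = 27
Expected project duration μ = 27 days. Critical path: A → C → E.

27 days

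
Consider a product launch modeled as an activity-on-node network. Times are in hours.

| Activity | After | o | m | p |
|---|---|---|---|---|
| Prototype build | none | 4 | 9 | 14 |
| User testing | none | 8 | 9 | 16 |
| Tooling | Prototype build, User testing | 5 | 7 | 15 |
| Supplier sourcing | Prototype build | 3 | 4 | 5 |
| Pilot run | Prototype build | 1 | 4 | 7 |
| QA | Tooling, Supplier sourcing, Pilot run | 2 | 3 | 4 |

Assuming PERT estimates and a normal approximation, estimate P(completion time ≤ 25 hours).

te_Prototype build = (4 + 4·9 + 14)/6 = 54/6 = 9; σ²_Prototype build = ((14−4)/6)² = 2.778
te_User testing = (8 + 4·9 + 16)/6 = 60/6 = 10; σ²_User testing = ((16−8)/6)² = 1.778
te_Tooling = (5 + 4·7 + 15)/6 = 48/6 = 8; σ²_Tooling = ((15−5)/6)² = 2.778
te_Supplier sourcing = (3 + 4·4 + 5)/6 = 24/6 = 4; σ²_Supplier sourcing = ((5−3)/6)² = 0.111
te_Pilot run = (1 + 4·4 + 7)/6 = 24/6 = 4; σ²_Pilot run = ((7−1)/6)² = 1.000
te_QA = (2 + 4·3 + 4)/6 = 18/6 = 3; σ²_QA = ((4−2)/6)² = 0.111

Forward pass:
ES_Prototype build = 0; EF_Prototype build = 9
ES_User testing = 0; EF_User testing = 10
ES_Tooling = max(EF_Prototype build=9, EF_User testing=10) = 10; EF_Tooling = 10+8 = 18
ES_Supplier sourcing = 9; EF_Supplier sourcing = 9+4 = 13
ES_Pilot run = 9; EF_Pilot run = 9+4 = 13
ES_QA = max(EF_Tooling=18, EF_Supplier sourcing=13, EF_Pilot run=13) = 18; EF_QA = 18+3 = 21
Expected project duration μ = 21 hours. Critical path: User testing → Tooling → QA.

Variance along critical path = 1.778 + 2.778 + 0.111 = 4.667; σ = √4.667 = 2.160 hours.
Z = (25 − 21) / 2.160 = 1.852
P(T ≤ 25) = Φ(1.852) ≈ 0.968

0.968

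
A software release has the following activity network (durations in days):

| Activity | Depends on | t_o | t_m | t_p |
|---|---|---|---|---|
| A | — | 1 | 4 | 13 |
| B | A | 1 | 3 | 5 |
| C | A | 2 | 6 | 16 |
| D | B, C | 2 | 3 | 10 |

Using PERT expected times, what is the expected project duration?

16 days

te_A = (1 + 4·4 + 13)/6 = 30/6 = 5
te_B = (1 + 4·3 + 5)/6 = 18/6 = 3
te_C = (2 + 4·6 + 16)/6 = 42/6 = 7
te_D = (2 + 4·3 + 10)/6 = 24/6 = 4

Forward pass:
ES_A = 0; EF_A = 5
ES_B = 5; EF_B = 5+3 = 8
ES_C = 5; EF_C = 5+7 = 12
ES_D = max(EF_B=8, EF_C=12) = 12; EF_D = 12+4 = 16
Expected project duration μ = 16 days. Critical path: A → C → D.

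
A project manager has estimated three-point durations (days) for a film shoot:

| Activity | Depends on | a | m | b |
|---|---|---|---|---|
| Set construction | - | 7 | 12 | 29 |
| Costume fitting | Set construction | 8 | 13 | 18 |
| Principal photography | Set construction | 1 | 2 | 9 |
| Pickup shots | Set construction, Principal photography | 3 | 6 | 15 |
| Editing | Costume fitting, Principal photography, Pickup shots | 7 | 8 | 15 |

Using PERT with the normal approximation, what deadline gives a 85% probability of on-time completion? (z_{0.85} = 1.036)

40.4 days

te_Set construction = (7 + 4·12 + 29)/6 = 84/6 = 14; σ²_Set construction = ((29−7)/6)² = 13.444
te_Costume fitting = (8 + 4·13 + 18)/6 = 78/6 = 13; σ²_Costume fitting = ((18−8)/6)² = 2.778
te_Principal photography = (1 + 4·2 + 9)/6 = 18/6 = 3; σ²_Principal photography = ((9−1)/6)² = 1.778
te_Pickup shots = (3 + 4·6 + 15)/6 = 42/6 = 7; σ²_Pickup shots = ((15−3)/6)² = 4.000
te_Editing = (7 + 4·8 + 15)/6 = 54/6 = 9; σ²_Editing = ((15−7)/6)² = 1.778

Forward pass:
ES_Set construction = 0; EF_Set construction = 14
ES_Costume fitting = 14; EF_Costume fitting = 14+13 = 27
ES_Principal photography = 14; EF_Principal photography = 14+3 = 17
ES_Pickup shots = max(EF_Set construction=14, EF_Principal photography=17) = 17; EF_Pickup shots = 17+7 = 24
ES_Editing = max(EF_Costume fitting=27, EF_Principal photography=17, EF_Pickup shots=24) = 27; EF_Editing = 27+9 = 36
Expected project duration μ = 36 days. Critical path: Set construction → Costume fitting → Editing.

Variance along critical path = 13.444 + 2.778 + 1.778 = 18.000; σ = 4.243 days.
D = μ + z·σ = 36 + 1.036·4.243 = 40.4 days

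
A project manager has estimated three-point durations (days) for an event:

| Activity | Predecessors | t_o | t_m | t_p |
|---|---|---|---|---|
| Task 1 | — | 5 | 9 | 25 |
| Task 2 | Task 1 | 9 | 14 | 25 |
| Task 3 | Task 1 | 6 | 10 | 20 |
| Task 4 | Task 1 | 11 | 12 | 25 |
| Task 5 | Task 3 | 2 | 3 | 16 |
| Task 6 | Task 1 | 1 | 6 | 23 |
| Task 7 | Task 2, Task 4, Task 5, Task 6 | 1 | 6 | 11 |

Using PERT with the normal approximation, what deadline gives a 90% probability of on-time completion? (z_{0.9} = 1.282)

39.4 days

te_Task 1 = (5 + 4·9 + 25)/6 = 66/6 = 11; σ²_Task 1 = ((25−5)/6)² = 11.111
te_Task 2 = (9 + 4·14 + 25)/6 = 90/6 = 15; σ²_Task 2 = ((25−9)/6)² = 7.111
te_Task 3 = (6 + 4·10 + 20)/6 = 66/6 = 11; σ²_Task 3 = ((20−6)/6)² = 5.444
te_Task 4 = (11 + 4·12 + 25)/6 = 84/6 = 14; σ²_Task 4 = ((25−11)/6)² = 5.444
te_Task 5 = (2 + 4·3 + 16)/6 = 30/6 = 5; σ²_Task 5 = ((16−2)/6)² = 5.444
te_Task 6 = (1 + 4·6 + 23)/6 = 48/6 = 8; σ²_Task 6 = ((23−1)/6)² = 13.444
te_Task 7 = (1 + 4·6 + 11)/6 = 36/6 = 6; σ²_Task 7 = ((11−1)/6)² = 2.778

Forward pass:
ES_Task 1 = 0; EF_Task 1 = 11
ES_Task 2 = 11; EF_Task 2 = 11+15 = 26
ES_Task 3 = 11; EF_Task 3 = 11+11 = 22
ES_Task 4 = 11; EF_Task 4 = 11+14 = 25
ES_Task 5 = 22; EF_Task 5 = 22+5 = 27
ES_Task 6 = 11; EF_Task 6 = 11+8 = 19
ES_Task 7 = max(EF_Task 2=26, EF_Task 4=25, EF_Task 5=27, EF_Task 6=19) = 27; EF_Task 7 = 27+6 = 33
Expected project duration μ = 33 days. Critical path: Task 1 → Task 3 → Task 5 → Task 7.

Variance along critical path = 11.111 + 5.444 + 5.444 + 2.778 = 24.778; σ = 4.978 days.
D = μ + z·σ = 33 + 1.282·4.978 = 39.4 days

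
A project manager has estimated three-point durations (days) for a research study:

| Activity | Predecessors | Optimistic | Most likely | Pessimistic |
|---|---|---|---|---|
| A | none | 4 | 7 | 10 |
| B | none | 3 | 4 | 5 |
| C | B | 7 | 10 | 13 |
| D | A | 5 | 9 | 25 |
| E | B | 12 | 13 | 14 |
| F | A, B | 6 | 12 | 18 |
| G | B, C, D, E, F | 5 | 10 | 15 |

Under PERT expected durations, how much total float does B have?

2 days

te_A = (4 + 4·7 + 10)/6 = 42/6 = 7
te_B = (3 + 4·4 + 5)/6 = 24/6 = 4
te_C = (7 + 4·10 + 13)/6 = 60/6 = 10
te_D = (5 + 4·9 + 25)/6 = 66/6 = 11
te_E = (12 + 4·13 + 14)/6 = 78/6 = 13
te_F = (6 + 4·12 + 18)/6 = 72/6 = 12
te_G = (5 + 4·10 + 15)/6 = 60/6 = 10

Forward pass:
ES_A = 0; EF_A = 7
ES_B = 0; EF_B = 4
ES_C = 4; EF_C = 4+10 = 14
ES_D = 7; EF_D = 7+11 = 18
ES_E = 4; EF_E = 4+13 = 17
ES_F = max(EF_A=7, EF_B=4) = 7; EF_F = 7+12 = 19
ES_G = max(EF_B=4, EF_C=14, EF_D=18, EF_E=17, EF_F=19) = 19; EF_G = 19+10 = 29
Expected project duration μ = 29 days. Critical path: A → F → G.

Backward pass:
LF_G = 29; LS_G = 29−10 = 19
LF_F = LS_G = 19; LS_F = 19−12 = 7
LF_E = LS_G = 19; LS_E = 19−13 = 6
LF_D = LS_G = 19; LS_D = 19−11 = 8
LF_C = LS_G = 19; LS_C = 19−10 = 9
LF_B = min(LS_C=9, LS_E=6, LS_F=7, LS_G=19) = 6; LS_B = 6−4 = 2
LF_A = min(LS_D=8, LS_F=7) = 7; LS_A = 7−7 = 0
Slack_B = LS_B − ES_B = 2 − 0 = 2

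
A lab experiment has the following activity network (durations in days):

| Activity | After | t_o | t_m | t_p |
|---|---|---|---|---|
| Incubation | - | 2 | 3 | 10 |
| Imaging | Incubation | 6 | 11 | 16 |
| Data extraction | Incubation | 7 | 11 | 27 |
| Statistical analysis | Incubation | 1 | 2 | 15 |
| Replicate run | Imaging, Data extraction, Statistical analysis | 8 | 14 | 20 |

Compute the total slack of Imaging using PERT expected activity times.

2 days

te_Incubation = (2 + 4·3 + 10)/6 = 24/6 = 4
te_Imaging = (6 + 4·11 + 16)/6 = 66/6 = 11
te_Data extraction = (7 + 4·11 + 27)/6 = 78/6 = 13
te_Statistical analysis = (1 + 4·2 + 15)/6 = 24/6 = 4
te_Replicate run = (8 + 4·14 + 20)/6 = 84/6 = 14

Forward pass:
ES_Incubation = 0; EF_Incubation = 4
ES_Imaging = 4; EF_Imaging = 4+11 = 15
ES_Data extraction = 4; EF_Data extraction = 4+13 = 17
ES_Statistical analysis = 4; EF_Statistical analysis = 4+4 = 8
ES_Replicate run = max(EF_Imaging=15, EF_Data extraction=17, EF_Statistical analysis=8) = 17; EF_Replicate run = 17+14 = 31
Expected project duration μ = 31 days. Critical path: Incubation → Data extraction → Replicate run.

Backward pass:
LF_Replicate run = 31; LS_Replicate run = 31−14 = 17
LF_Statistical analysis = LS_Replicate run = 17; LS_Statistical analysis = 17−4 = 13
LF_Data extraction = LS_Replicate run = 17; LS_Data extraction = 17−13 = 4
LF_Imaging = LS_Replicate run = 17; LS_Imaging = 17−11 = 6
LF_Incubation = min(LS_Imaging=6, LS_Data extraction=4, LS_Statistical analysis=13) = 4; LS_Incubation = 4−4 = 0
Slack_Imaging = LS_Imaging − ES_Imaging = 6 − 4 = 2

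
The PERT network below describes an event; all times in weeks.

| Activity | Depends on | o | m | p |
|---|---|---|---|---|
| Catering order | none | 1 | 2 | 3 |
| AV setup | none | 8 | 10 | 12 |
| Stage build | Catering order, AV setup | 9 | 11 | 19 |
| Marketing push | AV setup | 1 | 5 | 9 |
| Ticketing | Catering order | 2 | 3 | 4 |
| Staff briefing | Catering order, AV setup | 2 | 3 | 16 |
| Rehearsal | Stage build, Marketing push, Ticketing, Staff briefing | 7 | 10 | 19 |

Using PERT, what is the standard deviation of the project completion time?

2.69 weeks

te_Catering order = (1 + 4·2 + 3)/6 = 12/6 = 2; σ²_Catering order = ((3−1)/6)² = 0.111
te_AV setup = (8 + 4·10 + 12)/6 = 60/6 = 10; σ²_AV setup = ((12−8)/6)² = 0.444
te_Stage build = (9 + 4·11 + 19)/6 = 72/6 = 12; σ²_Stage build = ((19−9)/6)² = 2.778
te_Marketing push = (1 + 4·5 + 9)/6 = 30/6 = 5; σ²_Marketing push = ((9−1)/6)² = 1.778
te_Ticketing = (2 + 4·3 + 4)/6 = 18/6 = 3; σ²_Ticketing = ((4−2)/6)² = 0.111
te_Staff briefing = (2 + 4·3 + 16)/6 = 30/6 = 5; σ²_Staff briefing = ((16−2)/6)² = 5.444
te_Rehearsal = (7 + 4·10 + 19)/6 = 66/6 = 11; σ²_Rehearsal = ((19−7)/6)² = 4.000

Forward pass:
ES_Catering order = 0; EF_Catering order = 2
ES_AV setup = 0; EF_AV setup = 10
ES_Stage build = max(EF_Catering order=2, EF_AV setup=10) = 10; EF_Stage build = 10+12 = 22
ES_Marketing push = 10; EF_Marketing push = 10+5 = 15
ES_Ticketing = 2; EF_Ticketing = 2+3 = 5
ES_Staff briefing = max(EF_Catering order=2, EF_AV setup=10) = 10; EF_Staff briefing = 10+5 = 15
ES_Rehearsal = max(EF_Stage build=22, EF_Marketing push=15, EF_Ticketing=5, EF_Staff briefing=15) = 22; EF_Rehearsal = 22+11 = 33
Expected project duration μ = 33 weeks. Critical path: AV setup → Stage build → Rehearsal.

Variance along critical path = 0.444 + 2.778 + 4.000 = 7.222
σ = √7.222 = 2.687 weeks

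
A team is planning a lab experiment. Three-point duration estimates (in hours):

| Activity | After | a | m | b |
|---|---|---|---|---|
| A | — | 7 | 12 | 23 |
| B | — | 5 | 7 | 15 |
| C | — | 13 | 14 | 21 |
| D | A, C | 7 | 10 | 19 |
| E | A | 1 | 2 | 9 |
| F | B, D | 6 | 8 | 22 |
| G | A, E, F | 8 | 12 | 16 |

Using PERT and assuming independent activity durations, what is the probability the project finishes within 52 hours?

te_A = (7 + 4·12 + 23)/6 = 78/6 = 13; σ²_A = ((23−7)/6)² = 7.111
te_B = (5 + 4·7 + 15)/6 = 48/6 = 8; σ²_B = ((15−5)/6)² = 2.778
te_C = (13 + 4·14 + 21)/6 = 90/6 = 15; σ²_C = ((21−13)/6)² = 1.778
te_D = (7 + 4·10 + 19)/6 = 66/6 = 11; σ²_D = ((19−7)/6)² = 4.000
te_E = (1 + 4·2 + 9)/6 = 18/6 = 3; σ²_E = ((9−1)/6)² = 1.778
te_F = (6 + 4·8 + 22)/6 = 60/6 = 10; σ²_F = ((22−6)/6)² = 7.111
te_G = (8 + 4·12 + 16)/6 = 72/6 = 12; σ²_G = ((16−8)/6)² = 1.778

Forward pass:
ES_A = 0; EF_A = 13
ES_B = 0; EF_B = 8
ES_C = 0; EF_C = 15
ES_D = max(EF_A=13, EF_C=15) = 15; EF_D = 15+11 = 26
ES_E = 13; EF_E = 13+3 = 16
ES_F = max(EF_B=8, EF_D=26) = 26; EF_F = 26+10 = 36
ES_G = max(EF_A=13, EF_E=16, EF_F=36) = 36; EF_G = 36+12 = 48
Expected project duration μ = 48 hours. Critical path: C → D → F → G.

Variance along critical path = 1.778 + 4.000 + 7.111 + 1.778 = 14.667; σ = √14.667 = 3.830 hours.
Z = (52 − 48) / 3.830 = 1.044
P(T ≤ 52) = Φ(1.044) ≈ 0.852

0.852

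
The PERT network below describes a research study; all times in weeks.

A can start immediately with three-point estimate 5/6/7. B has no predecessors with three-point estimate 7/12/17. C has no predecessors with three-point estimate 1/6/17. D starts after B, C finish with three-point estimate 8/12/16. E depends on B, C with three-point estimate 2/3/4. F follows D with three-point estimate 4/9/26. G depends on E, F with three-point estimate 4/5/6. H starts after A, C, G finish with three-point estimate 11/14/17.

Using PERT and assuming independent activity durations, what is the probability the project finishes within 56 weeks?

te_A = (5 + 4·6 + 7)/6 = 36/6 = 6; σ²_A = ((7−5)/6)² = 0.111
te_B = (7 + 4·12 + 17)/6 = 72/6 = 12; σ²_B = ((17−7)/6)² = 2.778
te_C = (1 + 4·6 + 17)/6 = 42/6 = 7; σ²_C = ((17−1)/6)² = 7.111
te_D = (8 + 4·12 + 16)/6 = 72/6 = 12; σ²_D = ((16−8)/6)² = 1.778
te_E = (2 + 4·3 + 4)/6 = 18/6 = 3; σ²_E = ((4−2)/6)² = 0.111
te_F = (4 + 4·9 + 26)/6 = 66/6 = 11; σ²_F = ((26−4)/6)² = 13.444
te_G = (4 + 4·5 + 6)/6 = 30/6 = 5; σ²_G = ((6−4)/6)² = 0.111
te_H = (11 + 4·14 + 17)/6 = 84/6 = 14; σ²_H = ((17−11)/6)² = 1.000

Forward pass:
ES_A = 0; EF_A = 6
ES_B = 0; EF_B = 12
ES_C = 0; EF_C = 7
ES_D = max(EF_B=12, EF_C=7) = 12; EF_D = 12+12 = 24
ES_E = max(EF_B=12, EF_C=7) = 12; EF_E = 12+3 = 15
ES_F = 24; EF_F = 24+11 = 35
ES_G = max(EF_E=15, EF_F=35) = 35; EF_G = 35+5 = 40
ES_H = max(EF_A=6, EF_C=7, EF_G=40) = 40; EF_H = 40+14 = 54
Expected project duration μ = 54 weeks. Critical path: B → D → F → G → H.

Variance along critical path = 2.778 + 1.778 + 13.444 + 0.111 + 1.000 = 19.111; σ = √19.111 = 4.372 weeks.
Z = (56 − 54) / 4.372 = 0.457
P(T ≤ 56) = Φ(0.457) ≈ 0.676

0.676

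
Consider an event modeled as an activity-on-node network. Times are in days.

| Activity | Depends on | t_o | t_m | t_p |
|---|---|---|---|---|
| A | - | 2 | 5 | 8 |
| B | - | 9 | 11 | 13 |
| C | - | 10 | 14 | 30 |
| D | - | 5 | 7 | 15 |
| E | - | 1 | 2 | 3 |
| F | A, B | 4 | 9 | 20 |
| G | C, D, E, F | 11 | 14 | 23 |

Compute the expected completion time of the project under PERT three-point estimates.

te_A = (2 + 4·5 + 8)/6 = 30/6 = 5
te_B = (9 + 4·11 + 13)/6 = 66/6 = 11
te_C = (10 + 4·14 + 30)/6 = 96/6 = 16
te_D = (5 + 4·7 + 15)/6 = 48/6 = 8
te_E = (1 + 4·2 + 3)/6 = 12/6 = 2
te_F = (4 + 4·9 + 20)/6 = 60/6 = 10
te_G = (11 + 4·14 + 23)/6 = 90/6 = 15

Forward pass:
ES_A = 0; EF_A = 5
ES_B = 0; EF_B = 11
ES_C = 0; EF_C = 16
ES_D = 0; EF_D = 8
ES_E = 0; EF_E = 2
ES_F = max(EF_A=5, EF_B=11) = 11; EF_F = 11+10 = 21
ES_G = max(EF_C=16, EF_D=8, EF_E=2, EF_F=21) = 21; EF_G = 21+15 = 36
Expected project duration μ = 36 days. Critical path: B → F → G.

36 days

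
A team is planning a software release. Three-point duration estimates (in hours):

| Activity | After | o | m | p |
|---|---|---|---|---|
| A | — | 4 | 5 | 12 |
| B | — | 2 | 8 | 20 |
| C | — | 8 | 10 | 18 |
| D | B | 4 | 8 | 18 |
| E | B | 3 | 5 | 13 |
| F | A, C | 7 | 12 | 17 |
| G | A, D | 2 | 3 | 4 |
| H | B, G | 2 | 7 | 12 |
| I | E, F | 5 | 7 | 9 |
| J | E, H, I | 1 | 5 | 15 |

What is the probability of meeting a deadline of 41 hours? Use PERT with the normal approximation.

0.930

te_A = (4 + 4·5 + 12)/6 = 36/6 = 6; σ²_A = ((12−4)/6)² = 1.778
te_B = (2 + 4·8 + 20)/6 = 54/6 = 9; σ²_B = ((20−2)/6)² = 9.000
te_C = (8 + 4·10 + 18)/6 = 66/6 = 11; σ²_C = ((18−8)/6)² = 2.778
te_D = (4 + 4·8 + 18)/6 = 54/6 = 9; σ²_D = ((18−4)/6)² = 5.444
te_E = (3 + 4·5 + 13)/6 = 36/6 = 6; σ²_E = ((13−3)/6)² = 2.778
te_F = (7 + 4·12 + 17)/6 = 72/6 = 12; σ²_F = ((17−7)/6)² = 2.778
te_G = (2 + 4·3 + 4)/6 = 18/6 = 3; σ²_G = ((4−2)/6)² = 0.111
te_H = (2 + 4·7 + 12)/6 = 42/6 = 7; σ²_H = ((12−2)/6)² = 2.778
te_I = (5 + 4·7 + 9)/6 = 42/6 = 7; σ²_I = ((9−5)/6)² = 0.444
te_J = (1 + 4·5 + 15)/6 = 36/6 = 6; σ²_J = ((15−1)/6)² = 5.444

Forward pass:
ES_A = 0; EF_A = 6
ES_B = 0; EF_B = 9
ES_C = 0; EF_C = 11
ES_D = 9; EF_D = 9+9 = 18
ES_E = 9; EF_E = 9+6 = 15
ES_F = max(EF_A=6, EF_C=11) = 11; EF_F = 11+12 = 23
ES_G = max(EF_A=6, EF_D=18) = 18; EF_G = 18+3 = 21
ES_H = max(EF_B=9, EF_G=21) = 21; EF_H = 21+7 = 28
ES_I = max(EF_E=15, EF_F=23) = 23; EF_I = 23+7 = 30
ES_J = max(EF_E=15, EF_H=28, EF_I=30) = 30; EF_J = 30+6 = 36
Expected project duration μ = 36 hours. Critical path: C → F → I → J.

Variance along critical path = 2.778 + 2.778 + 0.444 + 5.444 = 11.444; σ = √11.444 = 3.383 hours.
Z = (41 − 36) / 3.383 = 1.478
P(T ≤ 41) = Φ(1.478) ≈ 0.930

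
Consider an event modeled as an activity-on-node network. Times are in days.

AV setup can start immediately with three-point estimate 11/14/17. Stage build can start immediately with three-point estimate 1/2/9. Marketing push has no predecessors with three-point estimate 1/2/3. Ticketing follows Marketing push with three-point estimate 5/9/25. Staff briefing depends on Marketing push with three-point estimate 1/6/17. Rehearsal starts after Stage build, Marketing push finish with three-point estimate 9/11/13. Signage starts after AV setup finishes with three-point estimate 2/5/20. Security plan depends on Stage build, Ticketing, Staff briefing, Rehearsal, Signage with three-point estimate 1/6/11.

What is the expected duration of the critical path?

27 days

te_AV setup = (11 + 4·14 + 17)/6 = 84/6 = 14
te_Stage build = (1 + 4·2 + 9)/6 = 18/6 = 3
te_Marketing push = (1 + 4·2 + 3)/6 = 12/6 = 2
te_Ticketing = (5 + 4·9 + 25)/6 = 66/6 = 11
te_Staff briefing = (1 + 4·6 + 17)/6 = 42/6 = 7
te_Rehearsal = (9 + 4·11 + 13)/6 = 66/6 = 11
te_Signage = (2 + 4·5 + 20)/6 = 42/6 = 7
te_Security plan = (1 + 4·6 + 11)/6 = 36/6 = 6

Forward pass:
ES_AV setup = 0; EF_AV setup = 14
ES_Stage build = 0; EF_Stage build = 3
ES_Marketing push = 0; EF_Marketing push = 2
ES_Ticketing = 2; EF_Ticketing = 2+11 = 13
ES_Staff briefing = 2; EF_Staff briefing = 2+7 = 9
ES_Rehearsal = max(EF_Stage build=3, EF_Marketing push=2) = 3; EF_Rehearsal = 3+11 = 14
ES_Signage = 14; EF_Signage = 14+7 = 21
ES_Security plan = max(EF_Stage build=3, EF_Ticketing=13, EF_Staff briefing=9, EF_Rehearsal=14, EF_Signage=21) = 21; EF_Security plan = 21+6 = 27
Expected project duration μ = 27 days. Critical path: AV setup → Signage → Security plan.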